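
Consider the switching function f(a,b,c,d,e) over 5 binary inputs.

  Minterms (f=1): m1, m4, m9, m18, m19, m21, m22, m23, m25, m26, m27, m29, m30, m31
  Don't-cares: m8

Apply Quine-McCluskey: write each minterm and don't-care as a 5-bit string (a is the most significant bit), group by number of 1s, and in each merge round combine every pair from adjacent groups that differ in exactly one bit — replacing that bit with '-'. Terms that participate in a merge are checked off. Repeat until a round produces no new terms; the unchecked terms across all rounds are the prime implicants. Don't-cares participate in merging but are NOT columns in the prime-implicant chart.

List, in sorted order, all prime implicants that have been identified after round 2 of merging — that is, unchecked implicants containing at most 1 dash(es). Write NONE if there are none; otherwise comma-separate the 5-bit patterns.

-1001, 0-001, 00100, 0100-

size-2^0 implicants → 00001(✓)  00100  01000(✓)  01001(✓)  10010(✓)  10011(✓)  10101(✓)  10110(✓)  10111(✓)  11001(✓)  11010(✓)  11011(✓)  11101(✓)  11110(✓)  11111(✓)
size-2^1 implicants → -1001  0-001  0100-  1-010(✓)  1-011(✓)  1-101(✓)  1-110(✓)  1-111(✓)  10-10(✓)  10-11(✓)  1001-(✓)  101-1(✓)  1011-(✓)  11-01(✓)  11-10(✓)  11-11(✓)  110-1(✓)  1101-(✓)  111-1(✓)  1111-(✓)
size-2^2 implicants → 1--10(✓)  1--11(✓)  1-01-(✓)  1-1-1  1-11-(✓)  10-1-(✓)  11--1  11-1-(✓)
size-2^3 implicants → 1--1-
Unchecked terms (primes): -1001, 0-001, 00100, 0100-, 1--1-, 1-1-1, 11--1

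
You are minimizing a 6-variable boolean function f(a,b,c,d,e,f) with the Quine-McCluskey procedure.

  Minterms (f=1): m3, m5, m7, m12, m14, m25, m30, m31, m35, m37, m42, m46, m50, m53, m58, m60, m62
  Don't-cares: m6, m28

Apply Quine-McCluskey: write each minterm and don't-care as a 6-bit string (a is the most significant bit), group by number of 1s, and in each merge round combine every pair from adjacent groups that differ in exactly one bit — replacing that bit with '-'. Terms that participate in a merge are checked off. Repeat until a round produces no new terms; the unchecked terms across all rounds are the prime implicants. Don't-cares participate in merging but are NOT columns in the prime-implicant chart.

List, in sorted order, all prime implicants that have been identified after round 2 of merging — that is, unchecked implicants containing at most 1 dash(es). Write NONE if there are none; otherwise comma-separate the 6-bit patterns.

-00011, -00101, 00-110, 000-11, 0001-1, 00011-, 011001, 01111-, 1-0101, 11-010

Round 0: 000011✓ 000101✓ 000110✓ 000111✓ 001100✓ 001110✓ 011001 011100✓ 011110✓ 011111✓ 100011✓ 100101✓ 101010✓ 101110✓ 110010✓ 110101✓ 111010✓ 111100✓ 111110✓
Round 1: -00011 -00101 -01110✓ -11100✓ -11110✓ 0-1100✓ 0-1110✓ 00-110 000-11 0001-1 00011- 0011-0✓ 0111-0✓ 01111- 1-0101 1-1010✓ 1-1110✓ 101-10✓ 11-010 111-10✓ 1111-0✓
Round 2: --1110 -111-0 0-11-0 1-1-10
PIs = {--1110, -00011, -00101, -111-0, 0-11-0, 00-110, 000-11, 0001-1, 00011-, 011001, 01111-, 1-0101, 1-1-10, 11-010}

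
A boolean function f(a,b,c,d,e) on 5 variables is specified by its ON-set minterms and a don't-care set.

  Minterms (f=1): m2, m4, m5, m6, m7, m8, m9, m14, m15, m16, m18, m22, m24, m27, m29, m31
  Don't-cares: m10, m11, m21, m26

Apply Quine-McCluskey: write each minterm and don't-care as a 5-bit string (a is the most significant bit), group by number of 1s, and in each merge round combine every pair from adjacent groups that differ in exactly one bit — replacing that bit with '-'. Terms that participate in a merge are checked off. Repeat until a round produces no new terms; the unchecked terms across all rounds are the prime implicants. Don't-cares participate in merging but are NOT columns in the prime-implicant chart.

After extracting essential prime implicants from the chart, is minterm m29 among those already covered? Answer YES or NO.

NO

size-2^0 implicants → 00010(✓)  00100(✓)  00101(✓)  00110(✓)  00111(✓)  01000(✓)  01001(✓)  01010(✓)  01011(✓)  01110(✓)  01111(✓)  10000(✓)  10010(✓)  10101(✓)  10110(✓)  11000(✓)  11010(✓)  11011(✓)  11101(✓)  11111(✓)
size-2^1 implicants → -0010(✓)  -0101  -0110(✓)  -1000(✓)  -1010(✓)  -1011(✓)  -1111(✓)  0-010(✓)  0-110(✓)  0-111(✓)  00-10(✓)  001-0(✓)  001-1(✓)  0010-(✓)  0011-(✓)  01-10(✓)  01-11(✓)  010-0(✓)  010-1(✓)  0100-(✓)  0101-(✓)  0111-(✓)  1-000(✓)  1-010(✓)  1-101  10-10(✓)  100-0(✓)  11-11(✓)  110-0(✓)  1101-(✓)  111-1
size-2^2 implicants → --010  -0-10  -1-11  -10-0  -101-  0--10  0-11-  001--  01-1-  010--  1-0-0
Unchecked terms (primes): --010, -0-10, -0101, -1-11, -10-0, -101-, 0--10, 0-11-, 001--, 01-1-, 010--, 1-0-0, 1-101, 111-1
Minterm coverage:
  m2 ⊆ --010,-0-10,0--10
  m4 ⊆ 001-- [E]
  m5 ⊆ -0101,001--
  m6 ⊆ -0-10,0--10,0-11-,001--
  m7 ⊆ 0-11-,001--
  m8 ⊆ -10-0,010--
  m9 ⊆ 010-- [E]
  m14 ⊆ 0--10,0-11-,01-1-
  m15 ⊆ -1-11,0-11-,01-1-
  m16 ⊆ 1-0-0 [E]
  m18 ⊆ --010,-0-10,1-0-0
  m22 ⊆ -0-10 [E]
  m24 ⊆ -10-0,1-0-0
  m27 ⊆ -1-11,-101-
  m29 ⊆ 1-101,111-1
  m31 ⊆ -1-11,111-1
E = {-0-10, 001--, 010--, 1-0-0}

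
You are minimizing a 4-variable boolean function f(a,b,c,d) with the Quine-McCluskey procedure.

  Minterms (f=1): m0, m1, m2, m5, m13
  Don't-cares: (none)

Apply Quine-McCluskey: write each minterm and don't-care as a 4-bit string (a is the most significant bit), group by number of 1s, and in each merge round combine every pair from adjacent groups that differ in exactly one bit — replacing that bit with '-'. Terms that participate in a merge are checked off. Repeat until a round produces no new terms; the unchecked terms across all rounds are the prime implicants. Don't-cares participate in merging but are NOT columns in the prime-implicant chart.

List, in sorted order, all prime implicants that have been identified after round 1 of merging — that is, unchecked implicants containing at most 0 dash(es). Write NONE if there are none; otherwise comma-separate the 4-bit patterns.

NONE

[col 0] 0000*, 0001*, 0010*, 0101*, 1101*
[col 1] -101, 0-01, 00-0, 000-
Prime implicants: -101, 0-01, 00-0, 000-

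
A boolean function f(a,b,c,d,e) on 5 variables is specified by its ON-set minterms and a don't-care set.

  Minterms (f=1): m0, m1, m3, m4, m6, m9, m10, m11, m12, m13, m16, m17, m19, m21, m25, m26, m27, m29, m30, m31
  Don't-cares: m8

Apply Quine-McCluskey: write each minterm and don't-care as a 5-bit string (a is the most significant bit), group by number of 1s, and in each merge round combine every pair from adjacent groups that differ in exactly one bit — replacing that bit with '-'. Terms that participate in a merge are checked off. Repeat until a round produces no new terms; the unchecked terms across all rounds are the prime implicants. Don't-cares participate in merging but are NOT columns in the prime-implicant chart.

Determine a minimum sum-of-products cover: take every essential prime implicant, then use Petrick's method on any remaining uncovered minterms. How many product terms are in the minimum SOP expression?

size-2^0 implicants → 00000(✓)  00001(✓)  00011(✓)  00100(✓)  00110(✓)  01000(✓)  01001(✓)  01010(✓)  01011(✓)  01100(✓)  01101(✓)  10000(✓)  10001(✓)  10011(✓)  10101(✓)  11001(✓)  11010(✓)  11011(✓)  11101(✓)  11110(✓)  11111(✓)
size-2^1 implicants → -0000(✓)  -0001(✓)  -0011(✓)  -1001(✓)  -1010(✓)  -1011(✓)  -1101(✓)  0-000(✓)  0-001(✓)  0-011(✓)  0-100(✓)  00-00(✓)  000-1(✓)  0000-(✓)  001-0  01-00(✓)  01-01(✓)  010-0(✓)  010-1(✓)  0100-(✓)  0101-(✓)  0110-(✓)  1-001(✓)  1-011(✓)  1-101(✓)  10-01(✓)  100-1(✓)  1000-(✓)  11-01(✓)  11-10(✓)  11-11(✓)  110-1(✓)  1101-(✓)  111-1(✓)  1111-(✓)
size-2^2 implicants → --001(✓)  --011(✓)  -00-1(✓)  -000-  -1-01  -10-1(✓)  -101-  0--00  0-0-1(✓)  0-00-  01-0-  010--  1--01  1-0-1(✓)  11--1  11-1-
size-2^3 implicants → --0-1
Unchecked terms (primes): --0-1, -000-, -1-01, -101-, 0--00, 0-00-, 001-0, 01-0-, 010--, 1--01, 11--1, 11-1-
Minterm coverage:
  m0 ⊆ -000-,0--00,0-00-
  m1 ⊆ --0-1,-000-,0-00-
  m3 ⊆ --0-1 [E]
  m4 ⊆ 0--00,001-0
  m6 ⊆ 001-0 [E]
  m9 ⊆ --0-1,-1-01,0-00-,01-0-,010--
  m10 ⊆ -101-,010--
  m11 ⊆ --0-1,-101-,010--
  m12 ⊆ 0--00,01-0-
  m13 ⊆ -1-01,01-0-
  m16 ⊆ -000- [E]
  m17 ⊆ --0-1,-000-,1--01
  m19 ⊆ --0-1 [E]
  m21 ⊆ 1--01 [E]
  m25 ⊆ --0-1,-1-01,1--01,11--1
  m26 ⊆ -101-,11-1-
  m27 ⊆ --0-1,-101-,11--1,11-1-
  m29 ⊆ -1-01,1--01,11--1
  m30 ⊆ 11-1- [E]
  m31 ⊆ 11--1,11-1-
E = {--0-1, -000-, 001-0, 1--01, 11-1-}
Petrick residual → -101-, 01-0-
Cover = c'e + b'c'd' + bc'd + a'b'ce' + a'bd' + ad'e + abd  |cover|=7

7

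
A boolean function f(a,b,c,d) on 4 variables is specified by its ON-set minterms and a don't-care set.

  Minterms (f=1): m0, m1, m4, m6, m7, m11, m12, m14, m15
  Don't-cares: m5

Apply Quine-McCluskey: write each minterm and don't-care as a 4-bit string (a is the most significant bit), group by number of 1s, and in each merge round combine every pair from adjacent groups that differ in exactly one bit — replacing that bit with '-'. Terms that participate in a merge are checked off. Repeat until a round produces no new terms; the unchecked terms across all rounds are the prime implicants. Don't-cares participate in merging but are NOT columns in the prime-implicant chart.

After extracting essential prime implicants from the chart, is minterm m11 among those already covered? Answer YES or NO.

YES

[col 0] 0000*, 0001*, 0100*, 0101*, 0110*, 0111*, 1011*, 1100*, 1110*, 1111*
[col 1] -100*, -110*, -111*, 0-00*, 0-01*, 000-*, 01-0*, 01-1*, 010-*, 011-*, 1-11, 11-0*, 111-*
[col 2] -1-0, -11-, 0-0-, 01--
Prime implicants: -1-0, -11-, 0-0-, 01--, 1-11
PI chart (minterm → PIs covering it):
  0 | 0-0-  (sole → essential)
  1 | 0-0-  (sole → essential)
  4 | -1-0,0-0-,01--
  6 | -1-0,-11-,01--
  7 | -11-,01--
  11 | 1-11  (sole → essential)
  12 | -1-0  (sole → essential)
  14 | -1-0,-11-
  15 | -11-,1-11
Essential prime implicants: -1-0, 0-0-, 1-11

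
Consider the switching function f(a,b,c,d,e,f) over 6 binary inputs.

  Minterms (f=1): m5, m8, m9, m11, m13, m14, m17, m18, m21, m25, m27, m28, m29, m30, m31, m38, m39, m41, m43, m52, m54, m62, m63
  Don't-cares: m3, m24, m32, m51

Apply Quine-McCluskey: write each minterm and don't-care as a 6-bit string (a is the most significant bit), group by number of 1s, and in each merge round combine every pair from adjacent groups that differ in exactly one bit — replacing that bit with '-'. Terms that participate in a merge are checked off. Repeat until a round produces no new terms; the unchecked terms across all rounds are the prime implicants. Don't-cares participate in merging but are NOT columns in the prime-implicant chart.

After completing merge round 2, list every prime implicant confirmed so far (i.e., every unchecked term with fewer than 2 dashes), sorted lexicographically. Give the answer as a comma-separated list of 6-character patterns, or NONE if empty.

size-2^0 implicants → 000011(✓)  000101(✓)  001000(✓)  001001(✓)  001011(✓)  001101(✓)  001110(✓)  010001(✓)  010010  010101(✓)  011000(✓)  011001(✓)  011011(✓)  011100(✓)  011101(✓)  011110(✓)  011111(✓)  100000  100110(✓)  100111(✓)  101001(✓)  101011(✓)  110011  110100(✓)  110110(✓)  111110(✓)  111111(✓)
size-2^1 implicants → -01001(✓)  -01011(✓)  -11110(✓)  -11111(✓)  0-0101(✓)  0-1000(✓)  0-1001(✓)  0-1011(✓)  0-1101(✓)  0-1110  00-011  00-101(✓)  001-01(✓)  0010-1(✓)  00100-(✓)  01-001(✓)  01-101(✓)  010-01(✓)  011-00(✓)  011-01(✓)  011-11(✓)  0110-1(✓)  01100-(✓)  0111-0(✓)  0111-1(✓)  01110-(✓)  01111-(✓)  1-0110  10011-  1010-1(✓)  11-110  1101-0  11111-(✓)
size-2^2 implicants → -010-1  -1111-  0--101  0-1-01  0-10-1  0-100-  01--01  011--1  011-0-  0111--
Unchecked terms (primes): -010-1, -1111-, 0--101, 0-1-01, 0-10-1, 0-100-, 0-1110, 00-011, 01--01, 010010, 011--1, 011-0-, 0111--, 1-0110, 100000, 10011-, 11-110, 110011, 1101-0

0-1110, 00-011, 010010, 1-0110, 100000, 10011-, 11-110, 110011, 1101-0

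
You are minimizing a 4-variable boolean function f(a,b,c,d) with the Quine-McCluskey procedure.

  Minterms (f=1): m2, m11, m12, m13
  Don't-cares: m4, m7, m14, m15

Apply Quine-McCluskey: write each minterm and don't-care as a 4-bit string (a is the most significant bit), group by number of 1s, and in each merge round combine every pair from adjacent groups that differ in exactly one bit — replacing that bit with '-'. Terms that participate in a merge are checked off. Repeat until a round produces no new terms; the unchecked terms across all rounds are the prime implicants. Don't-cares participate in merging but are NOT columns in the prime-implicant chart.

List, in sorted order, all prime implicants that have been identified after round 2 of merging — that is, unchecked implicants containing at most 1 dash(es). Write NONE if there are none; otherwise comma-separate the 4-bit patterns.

Round 0: 0010 0100✓ 0111✓ 1011✓ 1100✓ 1101✓ 1110✓ 1111✓
Round 1: -100 -111 1-11 11-0✓ 11-1✓ 110-✓ 111-✓
Round 2: 11--
PIs = {-100, -111, 0010, 1-11, 11--}

-100, -111, 0010, 1-11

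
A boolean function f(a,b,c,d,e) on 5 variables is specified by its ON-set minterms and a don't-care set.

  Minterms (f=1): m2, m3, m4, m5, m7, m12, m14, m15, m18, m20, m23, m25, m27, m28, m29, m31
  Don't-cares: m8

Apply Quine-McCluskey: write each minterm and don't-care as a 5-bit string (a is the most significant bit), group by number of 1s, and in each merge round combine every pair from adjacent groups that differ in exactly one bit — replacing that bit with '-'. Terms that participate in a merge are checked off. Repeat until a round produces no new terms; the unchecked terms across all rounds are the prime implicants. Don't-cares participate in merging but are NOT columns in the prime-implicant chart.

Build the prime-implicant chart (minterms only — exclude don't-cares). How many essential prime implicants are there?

4

Round 0: 00010✓ 00011✓ 00100✓ 00101✓ 00111✓ 01000✓ 01100✓ 01110✓ 01111✓ 10010✓ 10100✓ 10111✓ 11001✓ 11011✓ 11100✓ 11101✓ 11111✓
Round 1: -0010 -0100✓ -0111✓ -1100✓ -1111✓ 0-100✓ 0-111✓ 00-11 0001- 001-1 0010- 01-00 011-0 0111- 1-100✓ 1-111✓ 11-01✓ 11-11✓ 110-1✓ 111-1✓ 1110-
Round 2: --100 --111 11--1
PIs = {--100, --111, -0010, 00-11, 0001-, 001-1, 0010-, 01-00, 011-0, 0111-, 11--1, 1110-}
Coverage chart:
  m2: -0010,0001-
  m3: 00-11,0001-
  m4: --100,0010-
  m5: 001-1,0010-
  m7: --111,00-11,001-1
  m12: --100,01-00,011-0
  m14: 011-0,0111-
  m15: --111,0111-
  m18: -0010 ←essential
  m20: --100 ←essential
  m23: --111 ←essential
  m25: 11--1 ←essential
  m27: 11--1 ←essential
  m28: --100,1110-
  m29: 11--1,1110-
  m31: --111,11--1
Essential: --100, --111, -0010, 11--1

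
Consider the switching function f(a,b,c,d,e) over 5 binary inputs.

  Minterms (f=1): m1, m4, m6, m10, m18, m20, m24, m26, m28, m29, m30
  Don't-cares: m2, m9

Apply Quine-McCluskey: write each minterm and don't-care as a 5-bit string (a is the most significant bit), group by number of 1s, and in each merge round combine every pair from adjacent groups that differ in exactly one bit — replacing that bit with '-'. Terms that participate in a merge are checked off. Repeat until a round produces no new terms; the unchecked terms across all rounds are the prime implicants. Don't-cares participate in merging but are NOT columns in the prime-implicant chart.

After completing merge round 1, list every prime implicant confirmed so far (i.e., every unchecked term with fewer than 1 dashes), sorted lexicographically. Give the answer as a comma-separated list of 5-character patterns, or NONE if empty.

[col 0] 00001*, 00010*, 00100*, 00110*, 01001*, 01010*, 10010*, 10100*, 11000*, 11010*, 11100*, 11101*, 11110*
[col 1] -0010*, -0100, -1010*, 0-001, 0-010*, 00-10, 001-0, 1-010*, 1-100, 11-00*, 11-10*, 110-0*, 111-0*, 1110-
[col 2] --010, 11--0
Prime implicants: --010, -0100, 0-001, 00-10, 001-0, 1-100, 11--0, 1110-

NONE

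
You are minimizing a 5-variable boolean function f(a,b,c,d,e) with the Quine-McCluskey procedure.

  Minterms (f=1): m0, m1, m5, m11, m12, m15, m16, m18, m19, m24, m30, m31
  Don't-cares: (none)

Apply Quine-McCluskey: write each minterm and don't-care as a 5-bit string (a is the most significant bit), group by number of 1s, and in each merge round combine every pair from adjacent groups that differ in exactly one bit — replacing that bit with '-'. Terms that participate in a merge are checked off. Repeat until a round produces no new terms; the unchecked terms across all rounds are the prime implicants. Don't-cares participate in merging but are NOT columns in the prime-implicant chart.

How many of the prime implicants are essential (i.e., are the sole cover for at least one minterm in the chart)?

[col 0] 00000*, 00001*, 00101*, 01011*, 01100, 01111*, 10000*, 10010*, 10011*, 11000*, 11110*, 11111*
[col 1] -0000, -1111, 00-01, 0000-, 01-11, 1-000, 100-0, 1001-, 1111-
Prime implicants: -0000, -1111, 00-01, 0000-, 01-11, 01100, 1-000, 100-0, 1001-, 1111-
PI chart (minterm → PIs covering it):
  0 | -0000,0000-
  1 | 00-01,0000-
  5 | 00-01  (sole → essential)
  11 | 01-11  (sole → essential)
  12 | 01100  (sole → essential)
  15 | -1111,01-11
  16 | -0000,1-000,100-0
  18 | 100-0,1001-
  19 | 1001-  (sole → essential)
  24 | 1-000  (sole → essential)
  30 | 1111-  (sole → essential)
  31 | -1111,1111-
Essential prime implicants: 00-01, 01-11, 01100, 1-000, 1001-, 1111-

6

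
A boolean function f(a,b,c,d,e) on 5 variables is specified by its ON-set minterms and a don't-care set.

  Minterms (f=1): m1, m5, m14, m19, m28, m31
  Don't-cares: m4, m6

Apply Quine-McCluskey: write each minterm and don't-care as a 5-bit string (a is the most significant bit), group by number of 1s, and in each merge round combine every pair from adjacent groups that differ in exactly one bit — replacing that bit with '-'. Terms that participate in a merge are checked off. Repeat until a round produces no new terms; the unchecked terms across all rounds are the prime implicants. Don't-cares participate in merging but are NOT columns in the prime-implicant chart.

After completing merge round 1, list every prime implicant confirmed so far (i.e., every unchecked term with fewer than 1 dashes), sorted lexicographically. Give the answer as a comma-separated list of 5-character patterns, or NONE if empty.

10011, 11100, 11111

[col 0] 00001*, 00100*, 00101*, 00110*, 01110*, 10011, 11100, 11111
[col 1] 0-110, 00-01, 001-0, 0010-
Prime implicants: 0-110, 00-01, 001-0, 0010-, 10011, 11100, 11111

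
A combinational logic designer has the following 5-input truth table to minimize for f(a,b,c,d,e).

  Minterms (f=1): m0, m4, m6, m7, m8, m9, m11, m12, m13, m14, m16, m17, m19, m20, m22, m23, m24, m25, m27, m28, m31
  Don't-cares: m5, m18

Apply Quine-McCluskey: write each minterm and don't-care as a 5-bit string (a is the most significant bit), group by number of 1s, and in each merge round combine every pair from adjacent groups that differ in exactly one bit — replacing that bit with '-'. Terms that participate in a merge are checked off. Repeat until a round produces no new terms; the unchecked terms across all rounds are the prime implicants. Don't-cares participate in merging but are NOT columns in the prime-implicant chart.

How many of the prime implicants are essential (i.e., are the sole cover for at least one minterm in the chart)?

4

size-2^0 implicants → 00000(✓)  00100(✓)  00101(✓)  00110(✓)  00111(✓)  01000(✓)  01001(✓)  01011(✓)  01100(✓)  01101(✓)  01110(✓)  10000(✓)  10001(✓)  10010(✓)  10011(✓)  10100(✓)  10110(✓)  10111(✓)  11000(✓)  11001(✓)  11011(✓)  11100(✓)  11111(✓)
size-2^1 implicants → -0000(✓)  -0100(✓)  -0110(✓)  -0111(✓)  -1000(✓)  -1001(✓)  -1011(✓)  -1100(✓)  0-000(✓)  0-100(✓)  0-101(✓)  0-110(✓)  00-00(✓)  001-0(✓)  001-1(✓)  0010-(✓)  0011-(✓)  01-00(✓)  01-01(✓)  010-1(✓)  0100-(✓)  011-0(✓)  0110-(✓)  1-000(✓)  1-001(✓)  1-011(✓)  1-100(✓)  1-111(✓)  10-00(✓)  10-10(✓)  10-11(✓)  100-0(✓)  100-1(✓)  1000-(✓)  1001-(✓)  101-0(✓)  1011-(✓)  11-00(✓)  11-11(✓)  110-1(✓)  1100-(✓)
size-2^2 implicants → --000(✓)  --100(✓)  -0-00(✓)  -01-0  -011-  -1-00(✓)  -10-1  -100-  0--00(✓)  0-1-0  0-10-  001--  01-0-  1--00(✓)  1--11  1-0-1  1-00-  10--0  10-1-  100--
size-2^3 implicants → ---00
Unchecked terms (primes): ---00, -01-0, -011-, -10-1, -100-, 0-1-0, 0-10-, 001--, 01-0-, 1--11, 1-0-1, 1-00-, 10--0, 10-1-, 100--
Minterm coverage:
  m0 ⊆ ---00 [E]
  m4 ⊆ ---00,-01-0,0-1-0,0-10-,001--
  m6 ⊆ -01-0,-011-,0-1-0,001--
  m7 ⊆ -011-,001--
  m8 ⊆ ---00,-100-,01-0-
  m9 ⊆ -10-1,-100-,01-0-
  m11 ⊆ -10-1 [E]
  m12 ⊆ ---00,0-1-0,0-10-,01-0-
  m13 ⊆ 0-10-,01-0-
  m14 ⊆ 0-1-0 [E]
  m16 ⊆ ---00,1-00-,10--0,100--
  m17 ⊆ 1-0-1,1-00-,100--
  m19 ⊆ 1--11,1-0-1,10-1-,100--
  m20 ⊆ ---00,-01-0,10--0
  m22 ⊆ -01-0,-011-,10--0,10-1-
  m23 ⊆ -011-,1--11,10-1-
  m24 ⊆ ---00,-100-,1-00-
  m25 ⊆ -10-1,-100-,1-0-1,1-00-
  m27 ⊆ -10-1,1--11,1-0-1
  m28 ⊆ ---00 [E]
  m31 ⊆ 1--11 [E]
E = {---00, -10-1, 0-1-0, 1--11}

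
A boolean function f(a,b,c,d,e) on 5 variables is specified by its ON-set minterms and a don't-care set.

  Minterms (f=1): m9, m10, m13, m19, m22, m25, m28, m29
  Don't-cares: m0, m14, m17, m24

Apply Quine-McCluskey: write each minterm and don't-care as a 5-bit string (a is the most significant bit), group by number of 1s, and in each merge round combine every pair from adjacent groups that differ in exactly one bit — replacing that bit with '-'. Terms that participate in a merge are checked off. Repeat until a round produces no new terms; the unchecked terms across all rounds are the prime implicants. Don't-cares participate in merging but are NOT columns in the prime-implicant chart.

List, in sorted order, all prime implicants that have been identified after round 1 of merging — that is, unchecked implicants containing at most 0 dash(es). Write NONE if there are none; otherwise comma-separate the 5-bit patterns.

00000, 10110

size-2^0 implicants → 00000  01001(✓)  01010(✓)  01101(✓)  01110(✓)  10001(✓)  10011(✓)  10110  11000(✓)  11001(✓)  11100(✓)  11101(✓)
size-2^1 implicants → -1001(✓)  -1101(✓)  01-01(✓)  01-10  1-001  100-1  11-00(✓)  11-01(✓)  1100-(✓)  1110-(✓)
size-2^2 implicants → -1-01  11-0-
Unchecked terms (primes): -1-01, 00000, 01-10, 1-001, 100-1, 10110, 11-0-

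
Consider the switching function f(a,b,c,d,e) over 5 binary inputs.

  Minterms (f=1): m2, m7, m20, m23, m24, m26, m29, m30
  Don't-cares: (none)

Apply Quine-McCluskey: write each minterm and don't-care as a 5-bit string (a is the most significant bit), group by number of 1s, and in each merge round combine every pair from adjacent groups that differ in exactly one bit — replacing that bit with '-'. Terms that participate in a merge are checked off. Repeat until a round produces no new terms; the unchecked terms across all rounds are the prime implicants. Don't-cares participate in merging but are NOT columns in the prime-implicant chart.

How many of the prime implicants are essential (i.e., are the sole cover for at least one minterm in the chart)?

size-2^0 implicants → 00010  00111(✓)  10100  10111(✓)  11000(✓)  11010(✓)  11101  11110(✓)
size-2^1 implicants → -0111  11-10  110-0
Unchecked terms (primes): -0111, 00010, 10100, 11-10, 110-0, 11101
Minterm coverage:
  m2 ⊆ 00010 [E]
  m7 ⊆ -0111 [E]
  m20 ⊆ 10100 [E]
  m23 ⊆ -0111 [E]
  m24 ⊆ 110-0 [E]
  m26 ⊆ 11-10,110-0
  m29 ⊆ 11101 [E]
  m30 ⊆ 11-10 [E]
E = {-0111, 00010, 10100, 11-10, 110-0, 11101}

6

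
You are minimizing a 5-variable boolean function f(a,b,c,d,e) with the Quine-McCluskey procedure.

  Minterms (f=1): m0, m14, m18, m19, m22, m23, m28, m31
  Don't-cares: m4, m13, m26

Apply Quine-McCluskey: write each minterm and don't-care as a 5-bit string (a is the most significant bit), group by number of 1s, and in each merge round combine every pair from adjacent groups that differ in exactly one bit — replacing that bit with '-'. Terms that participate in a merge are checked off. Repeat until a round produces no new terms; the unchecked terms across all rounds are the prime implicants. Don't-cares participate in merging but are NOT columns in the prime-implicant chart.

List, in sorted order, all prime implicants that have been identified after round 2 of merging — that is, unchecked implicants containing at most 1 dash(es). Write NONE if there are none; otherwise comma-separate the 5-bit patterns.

[col 0] 00000*, 00100*, 01101, 01110, 10010*, 10011*, 10110*, 10111*, 11010*, 11100, 11111*
[col 1] 00-00, 1-010, 1-111, 10-10*, 10-11*, 1001-*, 1011-*
[col 2] 10-1-
Prime implicants: 00-00, 01101, 01110, 1-010, 1-111, 10-1-, 11100

00-00, 01101, 01110, 1-010, 1-111, 11100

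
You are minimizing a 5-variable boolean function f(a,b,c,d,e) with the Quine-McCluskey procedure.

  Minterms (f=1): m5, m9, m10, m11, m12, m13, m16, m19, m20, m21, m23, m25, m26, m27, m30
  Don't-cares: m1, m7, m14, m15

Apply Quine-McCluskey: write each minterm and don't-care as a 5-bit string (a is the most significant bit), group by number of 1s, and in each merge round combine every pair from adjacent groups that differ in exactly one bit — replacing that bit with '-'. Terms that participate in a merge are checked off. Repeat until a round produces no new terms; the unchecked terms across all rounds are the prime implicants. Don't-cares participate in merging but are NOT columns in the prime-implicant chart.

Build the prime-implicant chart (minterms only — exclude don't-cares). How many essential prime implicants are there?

4

Round 0: 00001✓ 00101✓ 00111✓ 01001✓ 01010✓ 01011✓ 01100✓ 01101✓ 01110✓ 01111✓ 10000✓ 10011✓ 10100✓ 10101✓ 10111✓ 11001✓ 11010✓ 11011✓ 11110✓
Round 1: -0101✓ -0111✓ -1001✓ -1010✓ -1011✓ -1110✓ 0-001✓ 0-101✓ 0-111✓ 00-01✓ 001-1✓ 01-01✓ 01-10✓ 01-11✓ 010-1✓ 0101-✓ 011-0✓ 011-1✓ 0110-✓ 0111-✓ 1-011 10-00 10-11 101-1✓ 1010- 11-10✓ 110-1✓ 1101-✓
Round 2: -01-1 -1-10 -10-1 -101- 0--01 0-1-1 01--1 01-1- 011--
PIs = {-01-1, -1-10, -10-1, -101-, 0--01, 0-1-1, 01--1, 01-1-, 011--, 1-011, 10-00, 10-11, 1010-}
Coverage chart:
  m5: -01-1,0--01,0-1-1
  m9: -10-1,0--01,01--1
  m10: -1-10,-101-,01-1-
  m11: -10-1,-101-,01--1,01-1-
  m12: 011-- ←essential
  m13: 0--01,0-1-1,01--1,011--
  m16: 10-00 ←essential
  m19: 1-011,10-11
  m20: 10-00,1010-
  m21: -01-1,1010-
  m23: -01-1,10-11
  m25: -10-1 ←essential
  m26: -1-10,-101-
  m27: -10-1,-101-,1-011
  m30: -1-10 ←essential
Essential: -1-10, -10-1, 011--, 10-00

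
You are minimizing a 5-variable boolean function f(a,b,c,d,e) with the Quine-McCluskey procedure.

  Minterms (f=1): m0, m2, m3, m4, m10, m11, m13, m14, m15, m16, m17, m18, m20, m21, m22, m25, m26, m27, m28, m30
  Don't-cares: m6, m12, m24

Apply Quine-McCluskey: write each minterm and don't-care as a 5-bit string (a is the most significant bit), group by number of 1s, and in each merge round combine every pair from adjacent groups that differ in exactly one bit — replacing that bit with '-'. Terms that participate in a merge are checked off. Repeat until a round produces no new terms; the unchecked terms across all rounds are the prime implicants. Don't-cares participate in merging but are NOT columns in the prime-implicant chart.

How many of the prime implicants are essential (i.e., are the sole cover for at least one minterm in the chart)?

[col 0] 00000*, 00010*, 00011*, 00100*, 00110*, 01010*, 01011*, 01100*, 01101*, 01110*, 01111*, 10000*, 10001*, 10010*, 10100*, 10101*, 10110*, 11000*, 11001*, 11010*, 11011*, 11100*, 11110*
[col 1] -0000*, -0010*, -0100*, -0110*, -1010*, -1011*, -1100*, -1110*, 0-010*, 0-011*, 0-100*, 0-110*, 00-00*, 00-10*, 000-0*, 0001-*, 001-0*, 01-10*, 01-11*, 0101-*, 011-0*, 011-1*, 0110-*, 0111-*, 1-000*, 1-001*, 1-010*, 1-100*, 1-110*, 10-00*, 10-01*, 10-10*, 100-0*, 1000-*, 101-0*, 1010-*, 11-00*, 11-10*, 110-0*, 110-1*, 1100-*, 1101-*, 111-0*
[col 2] --010*, --100*, --110*, -0-00*, -0-10*, -00-0*, -01-0*, -1-10*, -101-, -11-0*, 0--10*, 0-01-, 0-1-0*, 00--0*, 01-1-, 011--, 1--00*, 1--10*, 1-0-0*, 1-00-, 1-1-0*, 10--0*, 10-0-, 11--0*, 110--
[col 3] ---10, --1-0, -0--0, 1---0
Prime implicants: ---10, --1-0, -0--0, -101-, 0-01-, 01-1-, 011--, 1---0, 1-00-, 10-0-, 110--
PI chart (minterm → PIs covering it):
  0 | -0--0  (sole → essential)
  2 | ---10,-0--0,0-01-
  3 | 0-01-  (sole → essential)
  4 | --1-0,-0--0
  10 | ---10,-101-,0-01-,01-1-
  11 | -101-,0-01-,01-1-
  13 | 011--  (sole → essential)
  14 | ---10,--1-0,01-1-,011--
  15 | 01-1-,011--
  16 | -0--0,1---0,1-00-,10-0-
  17 | 1-00-,10-0-
  18 | ---10,-0--0,1---0
  20 | --1-0,-0--0,1---0,10-0-
  21 | 10-0-  (sole → essential)
  22 | ---10,--1-0,-0--0,1---0
  25 | 1-00-,110--
  26 | ---10,-101-,1---0,110--
  27 | -101-,110--
  28 | --1-0,1---0
  30 | ---10,--1-0,1---0
Essential prime implicants: -0--0, 0-01-, 011--, 10-0-

4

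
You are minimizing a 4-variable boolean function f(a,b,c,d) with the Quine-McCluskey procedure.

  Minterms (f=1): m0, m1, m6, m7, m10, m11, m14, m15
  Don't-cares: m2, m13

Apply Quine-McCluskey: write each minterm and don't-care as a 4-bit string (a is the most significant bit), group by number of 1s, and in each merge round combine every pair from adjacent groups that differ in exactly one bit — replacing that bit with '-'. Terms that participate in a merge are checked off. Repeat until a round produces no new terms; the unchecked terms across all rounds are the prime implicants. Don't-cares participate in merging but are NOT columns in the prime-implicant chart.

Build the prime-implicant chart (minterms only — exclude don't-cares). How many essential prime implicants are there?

3

Round 0: 0000✓ 0001✓ 0010✓ 0110✓ 0111✓ 1010✓ 1011✓ 1101✓ 1110✓ 1111✓
Round 1: -010✓ -110✓ -111✓ 0-10✓ 00-0 000- 011-✓ 1-10✓ 1-11✓ 101-✓ 11-1 111-✓
Round 2: --10 -11- 1-1-
PIs = {--10, -11-, 00-0, 000-, 1-1-, 11-1}
Coverage chart:
  m0: 00-0,000-
  m1: 000- ←essential
  m6: --10,-11-
  m7: -11- ←essential
  m10: --10,1-1-
  m11: 1-1- ←essential
  m14: --10,-11-,1-1-
  m15: -11-,1-1-,11-1
Essential: -11-, 000-, 1-1-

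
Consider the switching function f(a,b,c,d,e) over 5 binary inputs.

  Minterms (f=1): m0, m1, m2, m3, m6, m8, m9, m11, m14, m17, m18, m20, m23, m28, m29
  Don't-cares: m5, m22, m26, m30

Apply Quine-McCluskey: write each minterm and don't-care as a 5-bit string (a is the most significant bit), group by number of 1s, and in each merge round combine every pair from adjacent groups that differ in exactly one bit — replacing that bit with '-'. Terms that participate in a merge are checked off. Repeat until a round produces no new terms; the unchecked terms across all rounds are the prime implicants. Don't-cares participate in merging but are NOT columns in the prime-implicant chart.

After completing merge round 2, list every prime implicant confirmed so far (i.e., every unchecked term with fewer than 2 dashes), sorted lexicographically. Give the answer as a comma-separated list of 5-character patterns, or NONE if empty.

-0001, 00-01, 1011-, 1110-

Round 0: 00000✓ 00001✓ 00010✓ 00011✓ 00101✓ 00110✓ 01000✓ 01001✓ 01011✓ 01110✓ 10001✓ 10010✓ 10100✓ 10110✓ 10111✓ 11010✓ 11100✓ 11101✓ 11110✓
Round 1: -0001 -0010✓ -0110✓ -1110✓ 0-000✓ 0-001✓ 0-011✓ 0-110✓ 00-01 00-10✓ 000-0✓ 000-1✓ 0000-✓ 0001-✓ 010-1✓ 0100-✓ 1-010✓ 1-100✓ 1-110✓ 10-10✓ 101-0✓ 1011- 11-10✓ 111-0✓ 1110-
Round 2: --110 -0-10 0-0-1 0-00- 000-- 1--10 1-1-0
PIs = {--110, -0-10, -0001, 0-0-1, 0-00-, 00-01, 000--, 1--10, 1-1-0, 1011-, 1110-}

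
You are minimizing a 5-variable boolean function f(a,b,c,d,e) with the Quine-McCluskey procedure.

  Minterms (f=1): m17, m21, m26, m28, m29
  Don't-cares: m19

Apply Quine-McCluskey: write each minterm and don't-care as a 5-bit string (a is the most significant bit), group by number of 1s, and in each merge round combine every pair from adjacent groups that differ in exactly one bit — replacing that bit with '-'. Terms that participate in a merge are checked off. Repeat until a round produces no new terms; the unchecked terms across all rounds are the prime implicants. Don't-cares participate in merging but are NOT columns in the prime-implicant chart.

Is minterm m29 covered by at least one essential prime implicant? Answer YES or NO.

YES

size-2^0 implicants → 10001(✓)  10011(✓)  10101(✓)  11010  11100(✓)  11101(✓)
size-2^1 implicants → 1-101  10-01  100-1  1110-
Unchecked terms (primes): 1-101, 10-01, 100-1, 11010, 1110-
Minterm coverage:
  m17 ⊆ 10-01,100-1
  m21 ⊆ 1-101,10-01
  m26 ⊆ 11010 [E]
  m28 ⊆ 1110- [E]
  m29 ⊆ 1-101,1110-
E = {11010, 1110-}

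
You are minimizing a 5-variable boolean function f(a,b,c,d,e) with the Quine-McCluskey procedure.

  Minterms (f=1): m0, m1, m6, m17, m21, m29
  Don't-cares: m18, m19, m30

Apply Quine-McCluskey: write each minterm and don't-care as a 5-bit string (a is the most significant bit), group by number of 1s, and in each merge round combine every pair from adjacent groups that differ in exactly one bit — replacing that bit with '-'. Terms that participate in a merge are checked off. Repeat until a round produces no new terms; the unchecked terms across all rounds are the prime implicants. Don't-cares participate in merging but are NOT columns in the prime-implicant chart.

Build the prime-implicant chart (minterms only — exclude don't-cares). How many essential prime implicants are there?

3

[col 0] 00000*, 00001*, 00110, 10001*, 10010*, 10011*, 10101*, 11101*, 11110
[col 1] -0001, 0000-, 1-101, 10-01, 100-1, 1001-
Prime implicants: -0001, 0000-, 00110, 1-101, 10-01, 100-1, 1001-, 11110
PI chart (minterm → PIs covering it):
  0 | 0000-  (sole → essential)
  1 | -0001,0000-
  6 | 00110  (sole → essential)
  17 | -0001,10-01,100-1
  21 | 1-101,10-01
  29 | 1-101  (sole → essential)
Essential prime implicants: 0000-, 00110, 1-101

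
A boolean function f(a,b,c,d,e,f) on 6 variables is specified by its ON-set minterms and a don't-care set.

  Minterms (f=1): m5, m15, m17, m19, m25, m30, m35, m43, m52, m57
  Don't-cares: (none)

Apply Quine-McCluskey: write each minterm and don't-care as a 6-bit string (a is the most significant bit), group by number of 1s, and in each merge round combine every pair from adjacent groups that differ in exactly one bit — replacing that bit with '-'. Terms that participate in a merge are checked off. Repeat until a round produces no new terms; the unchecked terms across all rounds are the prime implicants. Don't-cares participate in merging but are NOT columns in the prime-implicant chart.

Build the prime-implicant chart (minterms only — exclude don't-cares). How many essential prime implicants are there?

7

size-2^0 implicants → 000101  001111  010001(✓)  010011(✓)  011001(✓)  011110  100011(✓)  101011(✓)  110100  111001(✓)
size-2^1 implicants → -11001  01-001  0100-1  10-011
Unchecked terms (primes): -11001, 000101, 001111, 01-001, 0100-1, 011110, 10-011, 110100
Minterm coverage:
  m5 ⊆ 000101 [E]
  m15 ⊆ 001111 [E]
  m17 ⊆ 01-001,0100-1
  m19 ⊆ 0100-1 [E]
  m25 ⊆ -11001,01-001
  m30 ⊆ 011110 [E]
  m35 ⊆ 10-011 [E]
  m43 ⊆ 10-011 [E]
  m52 ⊆ 110100 [E]
  m57 ⊆ -11001 [E]
E = {-11001, 000101, 001111, 0100-1, 011110, 10-011, 110100}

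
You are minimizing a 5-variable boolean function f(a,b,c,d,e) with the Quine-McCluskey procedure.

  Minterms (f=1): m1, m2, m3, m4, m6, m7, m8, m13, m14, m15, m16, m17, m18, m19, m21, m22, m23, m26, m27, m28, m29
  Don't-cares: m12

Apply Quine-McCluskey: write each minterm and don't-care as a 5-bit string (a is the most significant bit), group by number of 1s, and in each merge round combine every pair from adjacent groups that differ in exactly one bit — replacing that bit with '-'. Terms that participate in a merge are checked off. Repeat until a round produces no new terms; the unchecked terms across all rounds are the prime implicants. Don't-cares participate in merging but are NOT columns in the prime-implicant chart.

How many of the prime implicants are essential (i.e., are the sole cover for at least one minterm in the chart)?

size-2^0 implicants → 00001(✓)  00010(✓)  00011(✓)  00100(✓)  00110(✓)  00111(✓)  01000(✓)  01100(✓)  01101(✓)  01110(✓)  01111(✓)  10000(✓)  10001(✓)  10010(✓)  10011(✓)  10101(✓)  10110(✓)  10111(✓)  11010(✓)  11011(✓)  11100(✓)  11101(✓)
size-2^1 implicants → -0001(✓)  -0010(✓)  -0011(✓)  -0110(✓)  -0111(✓)  -1100(✓)  -1101(✓)  0-100(✓)  0-110(✓)  0-111(✓)  00-10(✓)  00-11(✓)  000-1(✓)  0001-(✓)  001-0(✓)  0011-(✓)  01-00  011-0(✓)  011-1(✓)  0110-(✓)  0111-(✓)  1-010(✓)  1-011(✓)  1-101  10-01(✓)  10-10(✓)  10-11(✓)  100-0(✓)  100-1(✓)  1000-(✓)  1001-(✓)  101-1(✓)  1011-(✓)  1101-(✓)  1110-(✓)
size-2^2 implicants → -0-10(✓)  -0-11(✓)  -00-1  -001-(✓)  -011-(✓)  -110-  0-1-0  0-11-  00-1-(✓)  011--  1-01-  10--1  10-1-(✓)  100--
size-2^3 implicants → -0-1-
Unchecked terms (primes): -0-1-, -00-1, -110-, 0-1-0, 0-11-, 01-00, 011--, 1-01-, 1-101, 10--1, 100--
Minterm coverage:
  m1 ⊆ -00-1 [E]
  m2 ⊆ -0-1- [E]
  m3 ⊆ -0-1-,-00-1
  m4 ⊆ 0-1-0 [E]
  m6 ⊆ -0-1-,0-1-0,0-11-
  m7 ⊆ -0-1-,0-11-
  m8 ⊆ 01-00 [E]
  m13 ⊆ -110-,011--
  m14 ⊆ 0-1-0,0-11-,011--
  m15 ⊆ 0-11-,011--
  m16 ⊆ 100-- [E]
  m17 ⊆ -00-1,10--1,100--
  m18 ⊆ -0-1-,1-01-,100--
  m19 ⊆ -0-1-,-00-1,1-01-,10--1,100--
  m21 ⊆ 1-101,10--1
  m22 ⊆ -0-1- [E]
  m23 ⊆ -0-1-,10--1
  m26 ⊆ 1-01- [E]
  m27 ⊆ 1-01- [E]
  m28 ⊆ -110- [E]
  m29 ⊆ -110-,1-101
E = {-0-1-, -00-1, -110-, 0-1-0, 01-00, 1-01-, 100--}

7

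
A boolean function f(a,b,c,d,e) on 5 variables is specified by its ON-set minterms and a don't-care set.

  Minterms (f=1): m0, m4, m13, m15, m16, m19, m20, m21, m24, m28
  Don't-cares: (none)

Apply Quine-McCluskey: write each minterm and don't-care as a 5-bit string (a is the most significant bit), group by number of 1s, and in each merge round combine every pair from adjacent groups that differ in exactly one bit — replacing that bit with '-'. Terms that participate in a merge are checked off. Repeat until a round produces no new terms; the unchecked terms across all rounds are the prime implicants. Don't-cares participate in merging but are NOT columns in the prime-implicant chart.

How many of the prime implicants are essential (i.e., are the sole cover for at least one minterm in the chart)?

size-2^0 implicants → 00000(✓)  00100(✓)  01101(✓)  01111(✓)  10000(✓)  10011  10100(✓)  10101(✓)  11000(✓)  11100(✓)
size-2^1 implicants → -0000(✓)  -0100(✓)  00-00(✓)  011-1  1-000(✓)  1-100(✓)  10-00(✓)  1010-  11-00(✓)
size-2^2 implicants → -0-00  1--00
Unchecked terms (primes): -0-00, 011-1, 1--00, 10011, 1010-
Minterm coverage:
  m0 ⊆ -0-00 [E]
  m4 ⊆ -0-00 [E]
  m13 ⊆ 011-1 [E]
  m15 ⊆ 011-1 [E]
  m16 ⊆ -0-00,1--00
  m19 ⊆ 10011 [E]
  m20 ⊆ -0-00,1--00,1010-
  m21 ⊆ 1010- [E]
  m24 ⊆ 1--00 [E]
  m28 ⊆ 1--00 [E]
E = {-0-00, 011-1, 1--00, 10011, 1010-}

5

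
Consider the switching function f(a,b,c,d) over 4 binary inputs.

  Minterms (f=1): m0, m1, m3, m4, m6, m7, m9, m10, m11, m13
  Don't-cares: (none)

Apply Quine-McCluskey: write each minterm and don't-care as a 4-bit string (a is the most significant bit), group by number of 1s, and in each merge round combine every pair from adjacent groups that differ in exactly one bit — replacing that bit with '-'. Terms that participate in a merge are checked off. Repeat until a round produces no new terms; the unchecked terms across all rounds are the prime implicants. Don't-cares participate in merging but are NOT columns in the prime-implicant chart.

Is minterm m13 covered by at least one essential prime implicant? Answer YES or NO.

Round 0: 0000✓ 0001✓ 0011✓ 0100✓ 0110✓ 0111✓ 1001✓ 1010✓ 1011✓ 1101✓
Round 1: -001✓ -011✓ 0-00 0-11 00-1✓ 000- 01-0 011- 1-01 10-1✓ 101-
Round 2: -0-1
PIs = {-0-1, 0-00, 0-11, 000-, 01-0, 011-, 1-01, 101-}
Coverage chart:
  m0: 0-00,000-
  m1: -0-1,000-
  m3: -0-1,0-11
  m4: 0-00,01-0
  m6: 01-0,011-
  m7: 0-11,011-
  m9: -0-1,1-01
  m10: 101- ←essential
  m11: -0-1,101-
  m13: 1-01 ←essential
Essential: 1-01, 101-

YES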